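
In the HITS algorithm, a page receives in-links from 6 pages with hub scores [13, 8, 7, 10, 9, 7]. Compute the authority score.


Authority = sum of hub scores of in-linkers
In-link 1: hub score = 13
In-link 2: hub score = 8
In-link 3: hub score = 7
In-link 4: hub score = 10
In-link 5: hub score = 9
In-link 6: hub score = 7
Authority = 13 + 8 + 7 + 10 + 9 + 7 = 54

54


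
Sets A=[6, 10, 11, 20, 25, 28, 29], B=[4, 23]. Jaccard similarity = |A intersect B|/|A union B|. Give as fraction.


A intersect B = []
|A intersect B| = 0
A union B = [4, 6, 10, 11, 20, 23, 25, 28, 29]
|A union B| = 9
Jaccard = 0/9 = 0

0


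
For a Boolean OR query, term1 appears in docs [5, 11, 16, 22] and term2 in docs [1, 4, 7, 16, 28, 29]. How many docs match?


Boolean OR: find union of posting lists
term1 docs: [5, 11, 16, 22]
term2 docs: [1, 4, 7, 16, 28, 29]
Union: [1, 4, 5, 7, 11, 16, 22, 28, 29]
|union| = 9

9


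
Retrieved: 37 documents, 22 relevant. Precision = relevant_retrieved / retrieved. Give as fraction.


Precision = relevant_retrieved / total_retrieved
= 22 / 37
= 22 / (22 + 15)
= 22/37

22/37


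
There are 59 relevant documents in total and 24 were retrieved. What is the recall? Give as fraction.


Recall = retrieved_relevant / total_relevant
= 24 / 59
= 24 / (24 + 35)
= 24/59

24/59


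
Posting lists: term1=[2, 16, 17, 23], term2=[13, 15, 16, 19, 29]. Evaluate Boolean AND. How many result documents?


Boolean AND: find intersection of posting lists
term1 docs: [2, 16, 17, 23]
term2 docs: [13, 15, 16, 19, 29]
Intersection: [16]
|intersection| = 1

1


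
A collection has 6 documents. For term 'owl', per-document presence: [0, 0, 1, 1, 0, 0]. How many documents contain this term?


Checking each document for 'owl':
Doc 1: absent
Doc 2: absent
Doc 3: present
Doc 4: present
Doc 5: absent
Doc 6: absent
df = sum of presences = 0 + 0 + 1 + 1 + 0 + 0 = 2

2


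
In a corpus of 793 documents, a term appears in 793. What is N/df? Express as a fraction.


IDF ratio = N / df
= 793 / 793
= 1

1


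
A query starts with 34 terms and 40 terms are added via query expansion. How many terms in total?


Original terms: 34
Expansion terms: 40
Total = 34 + 40 = 74

74


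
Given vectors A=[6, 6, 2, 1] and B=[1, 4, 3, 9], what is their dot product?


Dot product = sum of element-wise products
A[0]*B[0] = 6*1 = 6
A[1]*B[1] = 6*4 = 24
A[2]*B[2] = 2*3 = 6
A[3]*B[3] = 1*9 = 9
Sum = 6 + 24 + 6 + 9 = 45

45


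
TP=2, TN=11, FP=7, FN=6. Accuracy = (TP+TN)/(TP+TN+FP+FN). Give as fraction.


Accuracy = (TP + TN) / (TP + TN + FP + FN)
TP + TN = 2 + 11 = 13
Total = 2 + 11 + 7 + 6 = 26
Accuracy = 13 / 26 = 1/2

1/2


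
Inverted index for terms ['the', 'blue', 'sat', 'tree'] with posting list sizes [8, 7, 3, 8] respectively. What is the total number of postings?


Summing posting list sizes:
'the': 8 postings
'blue': 7 postings
'sat': 3 postings
'tree': 8 postings
Total = 8 + 7 + 3 + 8 = 26

26


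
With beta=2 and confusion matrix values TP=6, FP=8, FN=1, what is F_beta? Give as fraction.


P = TP/(TP+FP) = 6/14 = 3/7
R = TP/(TP+FN) = 6/7 = 6/7
beta^2 = 2^2 = 4
(1 + beta^2) = 5
Numerator = (1+beta^2)*P*R = 90/49
Denominator = beta^2*P + R = 12/7 + 6/7 = 18/7
F_beta = 5/7

5/7


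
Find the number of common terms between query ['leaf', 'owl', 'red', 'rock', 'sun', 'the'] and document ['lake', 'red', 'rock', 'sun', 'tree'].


Query terms: ['leaf', 'owl', 'red', 'rock', 'sun', 'the']
Document terms: ['lake', 'red', 'rock', 'sun', 'tree']
Common terms: ['red', 'rock', 'sun']
Overlap count = 3

3


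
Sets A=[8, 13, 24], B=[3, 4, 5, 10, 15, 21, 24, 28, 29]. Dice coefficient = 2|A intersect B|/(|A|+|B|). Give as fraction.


A intersect B = [24]
|A intersect B| = 1
|A| = 3, |B| = 9
Dice = 2*1 / (3+9)
= 2 / 12 = 1/6

1/6


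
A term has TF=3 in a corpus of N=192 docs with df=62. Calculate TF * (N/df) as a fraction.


TF * (N/df)
= 3 * (192/62)
= 3 * 96/31
= 288/31

288/31


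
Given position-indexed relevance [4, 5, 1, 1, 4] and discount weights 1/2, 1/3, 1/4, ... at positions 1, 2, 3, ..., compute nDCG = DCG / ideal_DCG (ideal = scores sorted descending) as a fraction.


Position discount weights w_i = 1/(i+1) for i=1..5:
Weights = [1/2, 1/3, 1/4, 1/5, 1/6]
Actual relevance: [4, 5, 1, 1, 4]
DCG = 4/2 + 5/3 + 1/4 + 1/5 + 4/6 = 287/60
Ideal relevance (sorted desc): [5, 4, 4, 1, 1]
Ideal DCG = 5/2 + 4/3 + 4/4 + 1/5 + 1/6 = 26/5
nDCG = DCG / ideal_DCG = 287/60 / 26/5 = 287/312

287/312


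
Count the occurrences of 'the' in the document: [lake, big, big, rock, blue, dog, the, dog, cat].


Document has 9 words
Scanning for 'the':
Found at positions: [6]
Count = 1

1


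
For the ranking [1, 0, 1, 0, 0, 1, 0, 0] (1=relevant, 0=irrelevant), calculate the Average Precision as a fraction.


Computing P@k for each relevant position:
Position 1: relevant, P@1 = 1/1 = 1
Position 2: not relevant
Position 3: relevant, P@3 = 2/3 = 2/3
Position 4: not relevant
Position 5: not relevant
Position 6: relevant, P@6 = 3/6 = 1/2
Position 7: not relevant
Position 8: not relevant
Sum of P@k = 1 + 2/3 + 1/2 = 13/6
AP = 13/6 / 3 = 13/18

13/18


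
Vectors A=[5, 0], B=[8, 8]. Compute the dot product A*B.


Dot product = sum of element-wise products
A[0]*B[0] = 5*8 = 40
A[1]*B[1] = 0*8 = 0
Sum = 40 + 0 = 40

40


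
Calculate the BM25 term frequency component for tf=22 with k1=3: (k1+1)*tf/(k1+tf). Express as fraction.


BM25 TF component = (k1+1)*tf / (k1+tf)
k1 = 3, tf = 22
Numerator = (3+1)*22 = 88
Denominator = 3 + 22 = 25
= 88/25 = 88/25

88/25


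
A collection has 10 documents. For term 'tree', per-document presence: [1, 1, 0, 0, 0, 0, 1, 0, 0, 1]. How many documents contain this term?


Checking each document for 'tree':
Doc 1: present
Doc 2: present
Doc 3: absent
Doc 4: absent
Doc 5: absent
Doc 6: absent
Doc 7: present
Doc 8: absent
Doc 9: absent
Doc 10: present
df = sum of presences = 1 + 1 + 0 + 0 + 0 + 0 + 1 + 0 + 0 + 1 = 4

4


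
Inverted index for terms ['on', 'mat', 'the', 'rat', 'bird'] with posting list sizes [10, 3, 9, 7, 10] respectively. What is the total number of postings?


Summing posting list sizes:
'on': 10 postings
'mat': 3 postings
'the': 9 postings
'rat': 7 postings
'bird': 10 postings
Total = 10 + 3 + 9 + 7 + 10 = 39

39


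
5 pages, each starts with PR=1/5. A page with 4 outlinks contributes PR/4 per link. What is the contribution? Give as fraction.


Initial PR = 1/5 = 1/5
Outlinks = 4
Contribution per link = PR / outlinks
= 1/5 / 4
= 1/20

1/20


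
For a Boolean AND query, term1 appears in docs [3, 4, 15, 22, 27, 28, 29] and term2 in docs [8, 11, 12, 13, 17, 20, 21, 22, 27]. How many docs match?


Boolean AND: find intersection of posting lists
term1 docs: [3, 4, 15, 22, 27, 28, 29]
term2 docs: [8, 11, 12, 13, 17, 20, 21, 22, 27]
Intersection: [22, 27]
|intersection| = 2

2


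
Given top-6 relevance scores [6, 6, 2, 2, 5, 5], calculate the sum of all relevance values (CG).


Cumulative Gain = sum of relevance scores
Position 1: rel=6, running sum=6
Position 2: rel=6, running sum=12
Position 3: rel=2, running sum=14
Position 4: rel=2, running sum=16
Position 5: rel=5, running sum=21
Position 6: rel=5, running sum=26
CG = 26

26


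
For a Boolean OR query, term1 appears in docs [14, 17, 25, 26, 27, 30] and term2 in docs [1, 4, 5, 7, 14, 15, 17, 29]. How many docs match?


Boolean OR: find union of posting lists
term1 docs: [14, 17, 25, 26, 27, 30]
term2 docs: [1, 4, 5, 7, 14, 15, 17, 29]
Union: [1, 4, 5, 7, 14, 15, 17, 25, 26, 27, 29, 30]
|union| = 12

12


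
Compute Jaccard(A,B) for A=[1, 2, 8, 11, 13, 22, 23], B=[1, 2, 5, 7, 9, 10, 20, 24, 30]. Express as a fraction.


A intersect B = [1, 2]
|A intersect B| = 2
A union B = [1, 2, 5, 7, 8, 9, 10, 11, 13, 20, 22, 23, 24, 30]
|A union B| = 14
Jaccard = 2/14 = 1/7

1/7


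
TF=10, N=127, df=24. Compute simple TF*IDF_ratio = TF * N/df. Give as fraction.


TF * (N/df)
= 10 * (127/24)
= 10 * 127/24
= 635/12

635/12


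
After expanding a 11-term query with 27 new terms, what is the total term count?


Original terms: 11
Expansion terms: 27
Total = 11 + 27 = 38

38


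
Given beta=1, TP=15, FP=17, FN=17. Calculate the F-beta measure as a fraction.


P = TP/(TP+FP) = 15/32 = 15/32
R = TP/(TP+FN) = 15/32 = 15/32
beta^2 = 1^2 = 1
(1 + beta^2) = 2
Numerator = (1+beta^2)*P*R = 225/512
Denominator = beta^2*P + R = 15/32 + 15/32 = 15/16
F_beta = 15/32

15/32


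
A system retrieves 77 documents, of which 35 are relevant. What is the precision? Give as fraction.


Precision = relevant_retrieved / total_retrieved
= 35 / 77
= 35 / (35 + 42)
= 5/11

5/11


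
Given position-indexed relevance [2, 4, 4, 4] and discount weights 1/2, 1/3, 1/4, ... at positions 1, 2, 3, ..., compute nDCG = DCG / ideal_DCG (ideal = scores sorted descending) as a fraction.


Position discount weights w_i = 1/(i+1) for i=1..4:
Weights = [1/2, 1/3, 1/4, 1/5]
Actual relevance: [2, 4, 4, 4]
DCG = 2/2 + 4/3 + 4/4 + 4/5 = 62/15
Ideal relevance (sorted desc): [4, 4, 4, 2]
Ideal DCG = 4/2 + 4/3 + 4/4 + 2/5 = 71/15
nDCG = DCG / ideal_DCG = 62/15 / 71/15 = 62/71

62/71


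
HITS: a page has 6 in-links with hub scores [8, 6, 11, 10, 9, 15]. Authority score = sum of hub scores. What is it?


Authority = sum of hub scores of in-linkers
In-link 1: hub score = 8
In-link 2: hub score = 6
In-link 3: hub score = 11
In-link 4: hub score = 10
In-link 5: hub score = 9
In-link 6: hub score = 15
Authority = 8 + 6 + 11 + 10 + 9 + 15 = 59

59


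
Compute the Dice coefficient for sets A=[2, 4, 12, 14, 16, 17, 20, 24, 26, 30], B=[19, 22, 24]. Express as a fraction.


A intersect B = [24]
|A intersect B| = 1
|A| = 10, |B| = 3
Dice = 2*1 / (10+3)
= 2 / 13 = 2/13

2/13


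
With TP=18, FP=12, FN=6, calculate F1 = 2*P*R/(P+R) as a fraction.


F1 = 2 * P * R / (P + R)
P = TP/(TP+FP) = 18/30 = 3/5
R = TP/(TP+FN) = 18/24 = 3/4
2 * P * R = 2 * 3/5 * 3/4 = 9/10
P + R = 3/5 + 3/4 = 27/20
F1 = 9/10 / 27/20 = 2/3

2/3


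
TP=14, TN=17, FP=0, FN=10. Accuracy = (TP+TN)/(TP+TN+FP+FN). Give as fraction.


Accuracy = (TP + TN) / (TP + TN + FP + FN)
TP + TN = 14 + 17 = 31
Total = 14 + 17 + 0 + 10 = 41
Accuracy = 31 / 41 = 31/41

31/41


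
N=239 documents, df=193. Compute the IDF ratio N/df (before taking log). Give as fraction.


IDF ratio = N / df
= 239 / 193
= 239/193

239/193


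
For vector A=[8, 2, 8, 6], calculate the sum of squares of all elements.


|A|^2 = sum of squared components
A[0]^2 = 8^2 = 64
A[1]^2 = 2^2 = 4
A[2]^2 = 8^2 = 64
A[3]^2 = 6^2 = 36
Sum = 64 + 4 + 64 + 36 = 168

168


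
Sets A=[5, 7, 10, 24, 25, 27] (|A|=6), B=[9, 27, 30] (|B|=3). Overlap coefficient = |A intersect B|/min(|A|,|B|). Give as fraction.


A intersect B = [27]
|A intersect B| = 1
min(|A|, |B|) = min(6, 3) = 3
Overlap = 1 / 3 = 1/3

1/3


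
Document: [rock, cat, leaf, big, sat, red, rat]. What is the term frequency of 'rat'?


Document has 7 words
Scanning for 'rat':
Found at positions: [6]
Count = 1

1


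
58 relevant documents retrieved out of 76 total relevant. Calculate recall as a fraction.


Recall = retrieved_relevant / total_relevant
= 58 / 76
= 58 / (58 + 18)
= 29/38

29/38


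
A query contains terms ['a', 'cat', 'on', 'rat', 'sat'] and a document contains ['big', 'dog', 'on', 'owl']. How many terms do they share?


Query terms: ['a', 'cat', 'on', 'rat', 'sat']
Document terms: ['big', 'dog', 'on', 'owl']
Common terms: ['on']
Overlap count = 1

1


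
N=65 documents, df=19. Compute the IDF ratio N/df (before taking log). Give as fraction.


IDF ratio = N / df
= 65 / 19
= 65/19

65/19


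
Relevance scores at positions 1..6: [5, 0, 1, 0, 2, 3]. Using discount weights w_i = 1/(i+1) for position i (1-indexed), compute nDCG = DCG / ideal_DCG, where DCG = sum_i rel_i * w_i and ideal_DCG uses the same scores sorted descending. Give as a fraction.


Position discount weights w_i = 1/(i+1) for i=1..6:
Weights = [1/2, 1/3, 1/4, 1/5, 1/6, 1/7]
Actual relevance: [5, 0, 1, 0, 2, 3]
DCG = 5/2 + 0/3 + 1/4 + 0/5 + 2/6 + 3/7 = 295/84
Ideal relevance (sorted desc): [5, 3, 2, 1, 0, 0]
Ideal DCG = 5/2 + 3/3 + 2/4 + 1/5 + 0/6 + 0/7 = 21/5
nDCG = DCG / ideal_DCG = 295/84 / 21/5 = 1475/1764

1475/1764


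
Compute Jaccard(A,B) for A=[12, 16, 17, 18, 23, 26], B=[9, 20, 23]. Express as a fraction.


A intersect B = [23]
|A intersect B| = 1
A union B = [9, 12, 16, 17, 18, 20, 23, 26]
|A union B| = 8
Jaccard = 1/8 = 1/8

1/8


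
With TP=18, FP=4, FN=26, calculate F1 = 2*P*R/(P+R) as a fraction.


F1 = 2 * P * R / (P + R)
P = TP/(TP+FP) = 18/22 = 9/11
R = TP/(TP+FN) = 18/44 = 9/22
2 * P * R = 2 * 9/11 * 9/22 = 81/121
P + R = 9/11 + 9/22 = 27/22
F1 = 81/121 / 27/22 = 6/11

6/11


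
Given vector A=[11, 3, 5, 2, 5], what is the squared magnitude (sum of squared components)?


|A|^2 = sum of squared components
A[0]^2 = 11^2 = 121
A[1]^2 = 3^2 = 9
A[2]^2 = 5^2 = 25
A[3]^2 = 2^2 = 4
A[4]^2 = 5^2 = 25
Sum = 121 + 9 + 25 + 4 + 25 = 184

184


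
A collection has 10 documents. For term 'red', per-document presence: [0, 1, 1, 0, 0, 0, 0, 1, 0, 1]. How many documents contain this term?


Checking each document for 'red':
Doc 1: absent
Doc 2: present
Doc 3: present
Doc 4: absent
Doc 5: absent
Doc 6: absent
Doc 7: absent
Doc 8: present
Doc 9: absent
Doc 10: present
df = sum of presences = 0 + 1 + 1 + 0 + 0 + 0 + 0 + 1 + 0 + 1 = 4

4


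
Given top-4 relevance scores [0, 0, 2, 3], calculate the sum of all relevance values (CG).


Cumulative Gain = sum of relevance scores
Position 1: rel=0, running sum=0
Position 2: rel=0, running sum=0
Position 3: rel=2, running sum=2
Position 4: rel=3, running sum=5
CG = 5

5


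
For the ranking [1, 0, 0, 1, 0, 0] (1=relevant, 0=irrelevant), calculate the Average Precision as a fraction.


Computing P@k for each relevant position:
Position 1: relevant, P@1 = 1/1 = 1
Position 2: not relevant
Position 3: not relevant
Position 4: relevant, P@4 = 2/4 = 1/2
Position 5: not relevant
Position 6: not relevant
Sum of P@k = 1 + 1/2 = 3/2
AP = 3/2 / 2 = 3/4

3/4


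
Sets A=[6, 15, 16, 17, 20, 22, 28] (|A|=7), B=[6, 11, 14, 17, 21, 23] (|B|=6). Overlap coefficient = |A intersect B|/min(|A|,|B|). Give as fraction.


A intersect B = [6, 17]
|A intersect B| = 2
min(|A|, |B|) = min(7, 6) = 6
Overlap = 2 / 6 = 1/3

1/3


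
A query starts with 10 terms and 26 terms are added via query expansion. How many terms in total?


Original terms: 10
Expansion terms: 26
Total = 10 + 26 = 36

36


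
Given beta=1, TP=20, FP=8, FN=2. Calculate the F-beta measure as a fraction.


P = TP/(TP+FP) = 20/28 = 5/7
R = TP/(TP+FN) = 20/22 = 10/11
beta^2 = 1^2 = 1
(1 + beta^2) = 2
Numerator = (1+beta^2)*P*R = 100/77
Denominator = beta^2*P + R = 5/7 + 10/11 = 125/77
F_beta = 4/5

4/5


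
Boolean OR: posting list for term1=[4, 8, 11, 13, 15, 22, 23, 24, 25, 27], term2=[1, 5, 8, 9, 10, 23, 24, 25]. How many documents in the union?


Boolean OR: find union of posting lists
term1 docs: [4, 8, 11, 13, 15, 22, 23, 24, 25, 27]
term2 docs: [1, 5, 8, 9, 10, 23, 24, 25]
Union: [1, 4, 5, 8, 9, 10, 11, 13, 15, 22, 23, 24, 25, 27]
|union| = 14

14


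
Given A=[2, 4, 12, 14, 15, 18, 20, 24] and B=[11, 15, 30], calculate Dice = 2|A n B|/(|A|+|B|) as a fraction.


A intersect B = [15]
|A intersect B| = 1
|A| = 8, |B| = 3
Dice = 2*1 / (8+3)
= 2 / 11 = 2/11

2/11


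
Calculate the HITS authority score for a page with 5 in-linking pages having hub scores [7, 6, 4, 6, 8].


Authority = sum of hub scores of in-linkers
In-link 1: hub score = 7
In-link 2: hub score = 6
In-link 3: hub score = 4
In-link 4: hub score = 6
In-link 5: hub score = 8
Authority = 7 + 6 + 4 + 6 + 8 = 31

31


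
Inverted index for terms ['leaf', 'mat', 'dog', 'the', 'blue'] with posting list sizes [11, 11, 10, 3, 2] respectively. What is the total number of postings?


Summing posting list sizes:
'leaf': 11 postings
'mat': 11 postings
'dog': 10 postings
'the': 3 postings
'blue': 2 postings
Total = 11 + 11 + 10 + 3 + 2 = 37

37


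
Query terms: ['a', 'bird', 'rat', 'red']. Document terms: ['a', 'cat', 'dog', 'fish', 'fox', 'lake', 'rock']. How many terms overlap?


Query terms: ['a', 'bird', 'rat', 'red']
Document terms: ['a', 'cat', 'dog', 'fish', 'fox', 'lake', 'rock']
Common terms: ['a']
Overlap count = 1

1


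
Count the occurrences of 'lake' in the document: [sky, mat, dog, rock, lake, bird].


Document has 6 words
Scanning for 'lake':
Found at positions: [4]
Count = 1

1


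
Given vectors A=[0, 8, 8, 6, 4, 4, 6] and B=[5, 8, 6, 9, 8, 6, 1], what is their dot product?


Dot product = sum of element-wise products
A[0]*B[0] = 0*5 = 0
A[1]*B[1] = 8*8 = 64
A[2]*B[2] = 8*6 = 48
A[3]*B[3] = 6*9 = 54
A[4]*B[4] = 4*8 = 32
A[5]*B[5] = 4*6 = 24
A[6]*B[6] = 6*1 = 6
Sum = 0 + 64 + 48 + 54 + 32 + 24 + 6 = 228

228


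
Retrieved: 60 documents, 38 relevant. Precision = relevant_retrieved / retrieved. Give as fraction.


Precision = relevant_retrieved / total_retrieved
= 38 / 60
= 38 / (38 + 22)
= 19/30

19/30


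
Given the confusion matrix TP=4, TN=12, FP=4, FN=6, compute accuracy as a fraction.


Accuracy = (TP + TN) / (TP + TN + FP + FN)
TP + TN = 4 + 12 = 16
Total = 4 + 12 + 4 + 6 = 26
Accuracy = 16 / 26 = 8/13

8/13


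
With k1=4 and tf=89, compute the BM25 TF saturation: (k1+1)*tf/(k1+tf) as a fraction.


BM25 TF component = (k1+1)*tf / (k1+tf)
k1 = 4, tf = 89
Numerator = (4+1)*89 = 445
Denominator = 4 + 89 = 93
= 445/93 = 445/93

445/93


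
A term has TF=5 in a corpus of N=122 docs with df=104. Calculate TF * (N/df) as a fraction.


TF * (N/df)
= 5 * (122/104)
= 5 * 61/52
= 305/52

305/52


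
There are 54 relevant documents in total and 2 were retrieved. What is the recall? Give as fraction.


Recall = retrieved_relevant / total_relevant
= 2 / 54
= 2 / (2 + 52)
= 1/27

1/27


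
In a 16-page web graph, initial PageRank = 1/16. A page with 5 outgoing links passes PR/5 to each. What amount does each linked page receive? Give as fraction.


Initial PR = 1/16 = 1/16
Outlinks = 5
Contribution per link = PR / outlinks
= 1/16 / 5
= 1/80

1/80


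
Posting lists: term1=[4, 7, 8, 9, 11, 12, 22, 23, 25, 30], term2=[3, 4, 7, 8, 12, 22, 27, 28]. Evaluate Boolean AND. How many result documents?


Boolean AND: find intersection of posting lists
term1 docs: [4, 7, 8, 9, 11, 12, 22, 23, 25, 30]
term2 docs: [3, 4, 7, 8, 12, 22, 27, 28]
Intersection: [4, 7, 8, 12, 22]
|intersection| = 5

5


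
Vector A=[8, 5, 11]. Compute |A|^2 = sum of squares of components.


|A|^2 = sum of squared components
A[0]^2 = 8^2 = 64
A[1]^2 = 5^2 = 25
A[2]^2 = 11^2 = 121
Sum = 64 + 25 + 121 = 210

210


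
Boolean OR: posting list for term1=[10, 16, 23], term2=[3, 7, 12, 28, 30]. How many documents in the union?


Boolean OR: find union of posting lists
term1 docs: [10, 16, 23]
term2 docs: [3, 7, 12, 28, 30]
Union: [3, 7, 10, 12, 16, 23, 28, 30]
|union| = 8

8


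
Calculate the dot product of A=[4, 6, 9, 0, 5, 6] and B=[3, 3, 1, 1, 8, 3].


Dot product = sum of element-wise products
A[0]*B[0] = 4*3 = 12
A[1]*B[1] = 6*3 = 18
A[2]*B[2] = 9*1 = 9
A[3]*B[3] = 0*1 = 0
A[4]*B[4] = 5*8 = 40
A[5]*B[5] = 6*3 = 18
Sum = 12 + 18 + 9 + 0 + 40 + 18 = 97

97


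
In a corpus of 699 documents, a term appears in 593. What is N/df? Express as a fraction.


IDF ratio = N / df
= 699 / 593
= 699/593

699/593


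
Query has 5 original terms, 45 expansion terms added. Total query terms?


Original terms: 5
Expansion terms: 45
Total = 5 + 45 = 50

50


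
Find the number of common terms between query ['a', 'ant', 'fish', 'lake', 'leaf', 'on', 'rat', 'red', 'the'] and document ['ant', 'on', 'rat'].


Query terms: ['a', 'ant', 'fish', 'lake', 'leaf', 'on', 'rat', 'red', 'the']
Document terms: ['ant', 'on', 'rat']
Common terms: ['ant', 'on', 'rat']
Overlap count = 3

3


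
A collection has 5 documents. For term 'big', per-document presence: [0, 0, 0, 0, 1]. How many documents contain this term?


Checking each document for 'big':
Doc 1: absent
Doc 2: absent
Doc 3: absent
Doc 4: absent
Doc 5: present
df = sum of presences = 0 + 0 + 0 + 0 + 1 = 1

1


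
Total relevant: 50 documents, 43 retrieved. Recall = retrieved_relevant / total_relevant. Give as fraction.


Recall = retrieved_relevant / total_relevant
= 43 / 50
= 43 / (43 + 7)
= 43/50

43/50


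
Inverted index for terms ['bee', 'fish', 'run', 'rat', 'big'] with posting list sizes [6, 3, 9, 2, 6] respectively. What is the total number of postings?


Summing posting list sizes:
'bee': 6 postings
'fish': 3 postings
'run': 9 postings
'rat': 2 postings
'big': 6 postings
Total = 6 + 3 + 9 + 2 + 6 = 26

26


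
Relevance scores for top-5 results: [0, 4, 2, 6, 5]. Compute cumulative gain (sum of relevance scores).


Cumulative Gain = sum of relevance scores
Position 1: rel=0, running sum=0
Position 2: rel=4, running sum=4
Position 3: rel=2, running sum=6
Position 4: rel=6, running sum=12
Position 5: rel=5, running sum=17
CG = 17

17


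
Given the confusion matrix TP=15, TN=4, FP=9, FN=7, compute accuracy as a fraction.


Accuracy = (TP + TN) / (TP + TN + FP + FN)
TP + TN = 15 + 4 = 19
Total = 15 + 4 + 9 + 7 = 35
Accuracy = 19 / 35 = 19/35

19/35


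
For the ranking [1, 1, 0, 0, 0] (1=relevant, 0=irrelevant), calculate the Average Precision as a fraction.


Computing P@k for each relevant position:
Position 1: relevant, P@1 = 1/1 = 1
Position 2: relevant, P@2 = 2/2 = 1
Position 3: not relevant
Position 4: not relevant
Position 5: not relevant
Sum of P@k = 1 + 1 = 2
AP = 2 / 2 = 1

1


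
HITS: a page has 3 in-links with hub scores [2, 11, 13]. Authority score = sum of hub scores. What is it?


Authority = sum of hub scores of in-linkers
In-link 1: hub score = 2
In-link 2: hub score = 11
In-link 3: hub score = 13
Authority = 2 + 11 + 13 = 26

26


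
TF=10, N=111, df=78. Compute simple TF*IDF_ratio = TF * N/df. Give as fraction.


TF * (N/df)
= 10 * (111/78)
= 10 * 37/26
= 185/13

185/13


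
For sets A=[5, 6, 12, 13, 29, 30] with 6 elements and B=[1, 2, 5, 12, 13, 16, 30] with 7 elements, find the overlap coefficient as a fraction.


A intersect B = [5, 12, 13, 30]
|A intersect B| = 4
min(|A|, |B|) = min(6, 7) = 6
Overlap = 4 / 6 = 2/3

2/3


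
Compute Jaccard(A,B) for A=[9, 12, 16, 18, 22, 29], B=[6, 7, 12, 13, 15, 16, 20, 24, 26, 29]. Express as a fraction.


A intersect B = [12, 16, 29]
|A intersect B| = 3
A union B = [6, 7, 9, 12, 13, 15, 16, 18, 20, 22, 24, 26, 29]
|A union B| = 13
Jaccard = 3/13 = 3/13

3/13


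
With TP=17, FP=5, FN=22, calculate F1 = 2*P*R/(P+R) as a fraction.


F1 = 2 * P * R / (P + R)
P = TP/(TP+FP) = 17/22 = 17/22
R = TP/(TP+FN) = 17/39 = 17/39
2 * P * R = 2 * 17/22 * 17/39 = 289/429
P + R = 17/22 + 17/39 = 1037/858
F1 = 289/429 / 1037/858 = 34/61

34/61


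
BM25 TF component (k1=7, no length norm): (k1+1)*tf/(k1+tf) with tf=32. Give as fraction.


BM25 TF component = (k1+1)*tf / (k1+tf)
k1 = 7, tf = 32
Numerator = (7+1)*32 = 256
Denominator = 7 + 32 = 39
= 256/39 = 256/39

256/39


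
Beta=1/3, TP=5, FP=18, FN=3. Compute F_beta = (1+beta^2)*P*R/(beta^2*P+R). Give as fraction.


P = TP/(TP+FP) = 5/23 = 5/23
R = TP/(TP+FN) = 5/8 = 5/8
beta^2 = 1/3^2 = 1/9
(1 + beta^2) = 10/9
Numerator = (1+beta^2)*P*R = 125/828
Denominator = beta^2*P + R = 5/207 + 5/8 = 1075/1656
F_beta = 10/43

10/43


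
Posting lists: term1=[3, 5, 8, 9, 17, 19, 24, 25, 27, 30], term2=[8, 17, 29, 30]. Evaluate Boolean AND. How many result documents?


Boolean AND: find intersection of posting lists
term1 docs: [3, 5, 8, 9, 17, 19, 24, 25, 27, 30]
term2 docs: [8, 17, 29, 30]
Intersection: [8, 17, 30]
|intersection| = 3

3


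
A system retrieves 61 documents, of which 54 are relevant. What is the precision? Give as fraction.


Precision = relevant_retrieved / total_retrieved
= 54 / 61
= 54 / (54 + 7)
= 54/61

54/61


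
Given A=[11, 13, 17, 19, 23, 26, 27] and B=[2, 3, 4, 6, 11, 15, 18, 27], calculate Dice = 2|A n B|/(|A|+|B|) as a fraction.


A intersect B = [11, 27]
|A intersect B| = 2
|A| = 7, |B| = 8
Dice = 2*2 / (7+8)
= 4 / 15 = 4/15

4/15


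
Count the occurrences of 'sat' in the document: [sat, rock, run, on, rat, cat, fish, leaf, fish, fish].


Document has 10 words
Scanning for 'sat':
Found at positions: [0]
Count = 1

1


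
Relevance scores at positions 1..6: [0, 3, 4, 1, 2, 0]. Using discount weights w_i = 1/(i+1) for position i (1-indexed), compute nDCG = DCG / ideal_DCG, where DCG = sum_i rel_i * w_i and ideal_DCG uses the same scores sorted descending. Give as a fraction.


Position discount weights w_i = 1/(i+1) for i=1..6:
Weights = [1/2, 1/3, 1/4, 1/5, 1/6, 1/7]
Actual relevance: [0, 3, 4, 1, 2, 0]
DCG = 0/2 + 3/3 + 4/4 + 1/5 + 2/6 + 0/7 = 38/15
Ideal relevance (sorted desc): [4, 3, 2, 1, 0, 0]
Ideal DCG = 4/2 + 3/3 + 2/4 + 1/5 + 0/6 + 0/7 = 37/10
nDCG = DCG / ideal_DCG = 38/15 / 37/10 = 76/111

76/111


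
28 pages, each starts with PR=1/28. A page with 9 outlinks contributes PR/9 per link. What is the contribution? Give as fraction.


Initial PR = 1/28 = 1/28
Outlinks = 9
Contribution per link = PR / outlinks
= 1/28 / 9
= 1/252

1/252


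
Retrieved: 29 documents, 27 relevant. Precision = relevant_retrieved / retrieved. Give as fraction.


Precision = relevant_retrieved / total_retrieved
= 27 / 29
= 27 / (27 + 2)
= 27/29

27/29


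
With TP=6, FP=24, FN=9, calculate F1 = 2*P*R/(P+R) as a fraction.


F1 = 2 * P * R / (P + R)
P = TP/(TP+FP) = 6/30 = 1/5
R = TP/(TP+FN) = 6/15 = 2/5
2 * P * R = 2 * 1/5 * 2/5 = 4/25
P + R = 1/5 + 2/5 = 3/5
F1 = 4/25 / 3/5 = 4/15

4/15


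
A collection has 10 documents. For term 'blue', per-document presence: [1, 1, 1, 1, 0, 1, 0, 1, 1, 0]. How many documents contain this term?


Checking each document for 'blue':
Doc 1: present
Doc 2: present
Doc 3: present
Doc 4: present
Doc 5: absent
Doc 6: present
Doc 7: absent
Doc 8: present
Doc 9: present
Doc 10: absent
df = sum of presences = 1 + 1 + 1 + 1 + 0 + 1 + 0 + 1 + 1 + 0 = 7

7


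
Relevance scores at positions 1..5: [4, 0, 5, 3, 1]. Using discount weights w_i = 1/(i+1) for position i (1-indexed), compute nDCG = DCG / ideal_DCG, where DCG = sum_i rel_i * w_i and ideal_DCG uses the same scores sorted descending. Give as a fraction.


Position discount weights w_i = 1/(i+1) for i=1..5:
Weights = [1/2, 1/3, 1/4, 1/5, 1/6]
Actual relevance: [4, 0, 5, 3, 1]
DCG = 4/2 + 0/3 + 5/4 + 3/5 + 1/6 = 241/60
Ideal relevance (sorted desc): [5, 4, 3, 1, 0]
Ideal DCG = 5/2 + 4/3 + 3/4 + 1/5 + 0/6 = 287/60
nDCG = DCG / ideal_DCG = 241/60 / 287/60 = 241/287

241/287


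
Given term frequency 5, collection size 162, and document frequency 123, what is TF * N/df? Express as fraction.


TF * (N/df)
= 5 * (162/123)
= 5 * 54/41
= 270/41

270/41


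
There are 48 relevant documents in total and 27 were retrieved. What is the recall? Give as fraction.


Recall = retrieved_relevant / total_relevant
= 27 / 48
= 27 / (27 + 21)
= 9/16

9/16


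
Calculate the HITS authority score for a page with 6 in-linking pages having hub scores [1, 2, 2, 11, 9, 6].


Authority = sum of hub scores of in-linkers
In-link 1: hub score = 1
In-link 2: hub score = 2
In-link 3: hub score = 2
In-link 4: hub score = 11
In-link 5: hub score = 9
In-link 6: hub score = 6
Authority = 1 + 2 + 2 + 11 + 9 + 6 = 31

31


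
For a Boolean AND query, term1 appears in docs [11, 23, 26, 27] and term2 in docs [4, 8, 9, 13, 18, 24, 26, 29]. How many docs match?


Boolean AND: find intersection of posting lists
term1 docs: [11, 23, 26, 27]
term2 docs: [4, 8, 9, 13, 18, 24, 26, 29]
Intersection: [26]
|intersection| = 1

1


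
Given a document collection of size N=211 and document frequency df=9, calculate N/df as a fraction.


IDF ratio = N / df
= 211 / 9
= 211/9

211/9


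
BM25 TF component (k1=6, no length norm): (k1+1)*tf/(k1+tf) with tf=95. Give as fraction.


BM25 TF component = (k1+1)*tf / (k1+tf)
k1 = 6, tf = 95
Numerator = (6+1)*95 = 665
Denominator = 6 + 95 = 101
= 665/101 = 665/101

665/101


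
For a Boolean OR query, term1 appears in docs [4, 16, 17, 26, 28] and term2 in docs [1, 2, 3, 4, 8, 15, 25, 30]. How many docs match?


Boolean OR: find union of posting lists
term1 docs: [4, 16, 17, 26, 28]
term2 docs: [1, 2, 3, 4, 8, 15, 25, 30]
Union: [1, 2, 3, 4, 8, 15, 16, 17, 25, 26, 28, 30]
|union| = 12

12


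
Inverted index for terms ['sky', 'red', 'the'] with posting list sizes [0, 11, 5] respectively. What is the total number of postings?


Summing posting list sizes:
'sky': 0 postings
'red': 11 postings
'the': 5 postings
Total = 0 + 11 + 5 = 16

16


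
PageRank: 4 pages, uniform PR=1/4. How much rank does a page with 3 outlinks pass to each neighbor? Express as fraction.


Initial PR = 1/4 = 1/4
Outlinks = 3
Contribution per link = PR / outlinks
= 1/4 / 3
= 1/12

1/12


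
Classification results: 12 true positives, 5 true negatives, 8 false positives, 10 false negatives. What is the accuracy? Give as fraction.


Accuracy = (TP + TN) / (TP + TN + FP + FN)
TP + TN = 12 + 5 = 17
Total = 12 + 5 + 8 + 10 = 35
Accuracy = 17 / 35 = 17/35

17/35


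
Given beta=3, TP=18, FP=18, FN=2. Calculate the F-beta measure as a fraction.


P = TP/(TP+FP) = 18/36 = 1/2
R = TP/(TP+FN) = 18/20 = 9/10
beta^2 = 3^2 = 9
(1 + beta^2) = 10
Numerator = (1+beta^2)*P*R = 9/2
Denominator = beta^2*P + R = 9/2 + 9/10 = 27/5
F_beta = 5/6

5/6


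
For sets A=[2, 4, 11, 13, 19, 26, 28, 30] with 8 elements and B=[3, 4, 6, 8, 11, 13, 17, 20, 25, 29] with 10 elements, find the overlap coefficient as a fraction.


A intersect B = [4, 11, 13]
|A intersect B| = 3
min(|A|, |B|) = min(8, 10) = 8
Overlap = 3 / 8 = 3/8

3/8


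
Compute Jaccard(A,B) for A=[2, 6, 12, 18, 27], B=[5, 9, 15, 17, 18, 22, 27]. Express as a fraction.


A intersect B = [18, 27]
|A intersect B| = 2
A union B = [2, 5, 6, 9, 12, 15, 17, 18, 22, 27]
|A union B| = 10
Jaccard = 2/10 = 1/5

1/5


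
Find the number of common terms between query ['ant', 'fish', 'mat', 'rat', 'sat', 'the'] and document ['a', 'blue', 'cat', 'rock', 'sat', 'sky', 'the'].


Query terms: ['ant', 'fish', 'mat', 'rat', 'sat', 'the']
Document terms: ['a', 'blue', 'cat', 'rock', 'sat', 'sky', 'the']
Common terms: ['sat', 'the']
Overlap count = 2

2


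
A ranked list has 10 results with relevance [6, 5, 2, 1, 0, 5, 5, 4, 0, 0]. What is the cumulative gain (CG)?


Cumulative Gain = sum of relevance scores
Position 1: rel=6, running sum=6
Position 2: rel=5, running sum=11
Position 3: rel=2, running sum=13
Position 4: rel=1, running sum=14
Position 5: rel=0, running sum=14
Position 6: rel=5, running sum=19
Position 7: rel=5, running sum=24
Position 8: rel=4, running sum=28
Position 9: rel=0, running sum=28
Position 10: rel=0, running sum=28
CG = 28

28


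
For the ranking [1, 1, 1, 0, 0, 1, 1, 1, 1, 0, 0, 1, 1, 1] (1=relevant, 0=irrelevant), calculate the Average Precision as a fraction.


Computing P@k for each relevant position:
Position 1: relevant, P@1 = 1/1 = 1
Position 2: relevant, P@2 = 2/2 = 1
Position 3: relevant, P@3 = 3/3 = 1
Position 4: not relevant
Position 5: not relevant
Position 6: relevant, P@6 = 4/6 = 2/3
Position 7: relevant, P@7 = 5/7 = 5/7
Position 8: relevant, P@8 = 6/8 = 3/4
Position 9: relevant, P@9 = 7/9 = 7/9
Position 10: not relevant
Position 11: not relevant
Position 12: relevant, P@12 = 8/12 = 2/3
Position 13: relevant, P@13 = 9/13 = 9/13
Position 14: relevant, P@14 = 10/14 = 5/7
Sum of P@k = 1 + 1 + 1 + 2/3 + 5/7 + 3/4 + 7/9 + 2/3 + 9/13 + 5/7 = 26149/3276
AP = 26149/3276 / 10 = 26149/32760

26149/32760


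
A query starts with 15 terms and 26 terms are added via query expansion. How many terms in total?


Original terms: 15
Expansion terms: 26
Total = 15 + 26 = 41

41


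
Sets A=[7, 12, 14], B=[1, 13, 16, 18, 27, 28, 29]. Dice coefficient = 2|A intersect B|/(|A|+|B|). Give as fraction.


A intersect B = []
|A intersect B| = 0
|A| = 3, |B| = 7
Dice = 2*0 / (3+7)
= 0 / 10 = 0

0


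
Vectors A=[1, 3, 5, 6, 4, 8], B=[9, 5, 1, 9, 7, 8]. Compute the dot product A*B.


Dot product = sum of element-wise products
A[0]*B[0] = 1*9 = 9
A[1]*B[1] = 3*5 = 15
A[2]*B[2] = 5*1 = 5
A[3]*B[3] = 6*9 = 54
A[4]*B[4] = 4*7 = 28
A[5]*B[5] = 8*8 = 64
Sum = 9 + 15 + 5 + 54 + 28 + 64 = 175

175


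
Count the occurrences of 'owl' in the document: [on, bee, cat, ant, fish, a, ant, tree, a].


Document has 9 words
Scanning for 'owl':
Term not found in document
Count = 0

0


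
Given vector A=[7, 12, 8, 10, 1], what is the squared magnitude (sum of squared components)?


|A|^2 = sum of squared components
A[0]^2 = 7^2 = 49
A[1]^2 = 12^2 = 144
A[2]^2 = 8^2 = 64
A[3]^2 = 10^2 = 100
A[4]^2 = 1^2 = 1
Sum = 49 + 144 + 64 + 100 + 1 = 358

358


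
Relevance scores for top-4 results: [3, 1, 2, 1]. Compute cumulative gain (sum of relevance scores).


Cumulative Gain = sum of relevance scores
Position 1: rel=3, running sum=3
Position 2: rel=1, running sum=4
Position 3: rel=2, running sum=6
Position 4: rel=1, running sum=7
CG = 7

7


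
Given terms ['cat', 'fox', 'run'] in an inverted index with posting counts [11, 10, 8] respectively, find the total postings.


Summing posting list sizes:
'cat': 11 postings
'fox': 10 postings
'run': 8 postings
Total = 11 + 10 + 8 = 29

29


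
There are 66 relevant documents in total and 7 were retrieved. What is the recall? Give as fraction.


Recall = retrieved_relevant / total_relevant
= 7 / 66
= 7 / (7 + 59)
= 7/66

7/66


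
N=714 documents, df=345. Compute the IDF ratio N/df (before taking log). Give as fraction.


IDF ratio = N / df
= 714 / 345
= 238/115

238/115


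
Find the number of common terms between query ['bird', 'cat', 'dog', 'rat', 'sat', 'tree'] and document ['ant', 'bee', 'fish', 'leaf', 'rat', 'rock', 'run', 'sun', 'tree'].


Query terms: ['bird', 'cat', 'dog', 'rat', 'sat', 'tree']
Document terms: ['ant', 'bee', 'fish', 'leaf', 'rat', 'rock', 'run', 'sun', 'tree']
Common terms: ['rat', 'tree']
Overlap count = 2

2


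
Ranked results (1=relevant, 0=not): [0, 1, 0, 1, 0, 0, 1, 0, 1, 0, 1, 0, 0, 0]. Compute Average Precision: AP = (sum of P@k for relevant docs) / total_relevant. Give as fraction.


Computing P@k for each relevant position:
Position 1: not relevant
Position 2: relevant, P@2 = 1/2 = 1/2
Position 3: not relevant
Position 4: relevant, P@4 = 2/4 = 1/2
Position 5: not relevant
Position 6: not relevant
Position 7: relevant, P@7 = 3/7 = 3/7
Position 8: not relevant
Position 9: relevant, P@9 = 4/9 = 4/9
Position 10: not relevant
Position 11: relevant, P@11 = 5/11 = 5/11
Position 12: not relevant
Position 13: not relevant
Position 14: not relevant
Sum of P@k = 1/2 + 1/2 + 3/7 + 4/9 + 5/11 = 1613/693
AP = 1613/693 / 5 = 1613/3465

1613/3465


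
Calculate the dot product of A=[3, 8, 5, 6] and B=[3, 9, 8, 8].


Dot product = sum of element-wise products
A[0]*B[0] = 3*3 = 9
A[1]*B[1] = 8*9 = 72
A[2]*B[2] = 5*8 = 40
A[3]*B[3] = 6*8 = 48
Sum = 9 + 72 + 40 + 48 = 169

169


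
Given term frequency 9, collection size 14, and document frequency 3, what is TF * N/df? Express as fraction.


TF * (N/df)
= 9 * (14/3)
= 9 * 14/3
= 42

42


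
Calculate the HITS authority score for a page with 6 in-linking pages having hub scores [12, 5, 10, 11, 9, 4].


Authority = sum of hub scores of in-linkers
In-link 1: hub score = 12
In-link 2: hub score = 5
In-link 3: hub score = 10
In-link 4: hub score = 11
In-link 5: hub score = 9
In-link 6: hub score = 4
Authority = 12 + 5 + 10 + 11 + 9 + 4 = 51

51


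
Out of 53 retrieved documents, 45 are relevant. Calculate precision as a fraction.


Precision = relevant_retrieved / total_retrieved
= 45 / 53
= 45 / (45 + 8)
= 45/53

45/53


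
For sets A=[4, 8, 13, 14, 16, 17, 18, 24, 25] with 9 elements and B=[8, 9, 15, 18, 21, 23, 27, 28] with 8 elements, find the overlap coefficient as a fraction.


A intersect B = [8, 18]
|A intersect B| = 2
min(|A|, |B|) = min(9, 8) = 8
Overlap = 2 / 8 = 1/4

1/4


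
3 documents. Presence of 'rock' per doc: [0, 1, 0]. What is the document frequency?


Checking each document for 'rock':
Doc 1: absent
Doc 2: present
Doc 3: absent
df = sum of presences = 0 + 1 + 0 = 1

1


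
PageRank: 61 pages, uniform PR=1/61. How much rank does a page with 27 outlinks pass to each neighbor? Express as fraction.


Initial PR = 1/61 = 1/61
Outlinks = 27
Contribution per link = PR / outlinks
= 1/61 / 27
= 1/1647

1/1647


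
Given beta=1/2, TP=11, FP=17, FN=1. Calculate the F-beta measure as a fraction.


P = TP/(TP+FP) = 11/28 = 11/28
R = TP/(TP+FN) = 11/12 = 11/12
beta^2 = 1/2^2 = 1/4
(1 + beta^2) = 5/4
Numerator = (1+beta^2)*P*R = 605/1344
Denominator = beta^2*P + R = 11/112 + 11/12 = 341/336
F_beta = 55/124

55/124


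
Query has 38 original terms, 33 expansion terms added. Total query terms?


Original terms: 38
Expansion terms: 33
Total = 38 + 33 = 71

71


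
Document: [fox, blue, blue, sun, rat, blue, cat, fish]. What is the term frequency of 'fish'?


Document has 8 words
Scanning for 'fish':
Found at positions: [7]
Count = 1

1


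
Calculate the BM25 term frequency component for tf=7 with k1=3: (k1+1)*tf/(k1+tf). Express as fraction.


BM25 TF component = (k1+1)*tf / (k1+tf)
k1 = 3, tf = 7
Numerator = (3+1)*7 = 28
Denominator = 3 + 7 = 10
= 28/10 = 14/5

14/5


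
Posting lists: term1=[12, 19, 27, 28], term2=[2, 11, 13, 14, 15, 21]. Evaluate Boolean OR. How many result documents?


Boolean OR: find union of posting lists
term1 docs: [12, 19, 27, 28]
term2 docs: [2, 11, 13, 14, 15, 21]
Union: [2, 11, 12, 13, 14, 15, 19, 21, 27, 28]
|union| = 10

10


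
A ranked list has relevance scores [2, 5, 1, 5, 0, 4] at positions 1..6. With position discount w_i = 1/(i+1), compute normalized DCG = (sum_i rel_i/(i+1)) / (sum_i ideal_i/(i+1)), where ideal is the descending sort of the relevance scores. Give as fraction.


Position discount weights w_i = 1/(i+1) for i=1..6:
Weights = [1/2, 1/3, 1/4, 1/5, 1/6, 1/7]
Actual relevance: [2, 5, 1, 5, 0, 4]
DCG = 2/2 + 5/3 + 1/4 + 5/5 + 0/6 + 4/7 = 377/84
Ideal relevance (sorted desc): [5, 5, 4, 2, 1, 0]
Ideal DCG = 5/2 + 5/3 + 4/4 + 2/5 + 1/6 + 0/7 = 86/15
nDCG = DCG / ideal_DCG = 377/84 / 86/15 = 1885/2408

1885/2408


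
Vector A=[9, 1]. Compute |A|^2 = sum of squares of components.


|A|^2 = sum of squared components
A[0]^2 = 9^2 = 81
A[1]^2 = 1^2 = 1
Sum = 81 + 1 = 82

82


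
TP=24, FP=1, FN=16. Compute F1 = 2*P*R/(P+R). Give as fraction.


F1 = 2 * P * R / (P + R)
P = TP/(TP+FP) = 24/25 = 24/25
R = TP/(TP+FN) = 24/40 = 3/5
2 * P * R = 2 * 24/25 * 3/5 = 144/125
P + R = 24/25 + 3/5 = 39/25
F1 = 144/125 / 39/25 = 48/65

48/65


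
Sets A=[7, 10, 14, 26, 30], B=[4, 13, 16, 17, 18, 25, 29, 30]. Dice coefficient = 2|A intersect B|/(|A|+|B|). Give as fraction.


A intersect B = [30]
|A intersect B| = 1
|A| = 5, |B| = 8
Dice = 2*1 / (5+8)
= 2 / 13 = 2/13

2/13


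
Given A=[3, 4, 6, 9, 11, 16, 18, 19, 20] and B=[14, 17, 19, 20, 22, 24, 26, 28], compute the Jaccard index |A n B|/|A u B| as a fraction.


A intersect B = [19, 20]
|A intersect B| = 2
A union B = [3, 4, 6, 9, 11, 14, 16, 17, 18, 19, 20, 22, 24, 26, 28]
|A union B| = 15
Jaccard = 2/15 = 2/15

2/15


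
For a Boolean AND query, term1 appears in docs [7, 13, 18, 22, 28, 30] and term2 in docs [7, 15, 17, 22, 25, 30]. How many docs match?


Boolean AND: find intersection of posting lists
term1 docs: [7, 13, 18, 22, 28, 30]
term2 docs: [7, 15, 17, 22, 25, 30]
Intersection: [7, 22, 30]
|intersection| = 3

3


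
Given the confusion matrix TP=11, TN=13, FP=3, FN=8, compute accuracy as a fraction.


Accuracy = (TP + TN) / (TP + TN + FP + FN)
TP + TN = 11 + 13 = 24
Total = 11 + 13 + 3 + 8 = 35
Accuracy = 24 / 35 = 24/35

24/35
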